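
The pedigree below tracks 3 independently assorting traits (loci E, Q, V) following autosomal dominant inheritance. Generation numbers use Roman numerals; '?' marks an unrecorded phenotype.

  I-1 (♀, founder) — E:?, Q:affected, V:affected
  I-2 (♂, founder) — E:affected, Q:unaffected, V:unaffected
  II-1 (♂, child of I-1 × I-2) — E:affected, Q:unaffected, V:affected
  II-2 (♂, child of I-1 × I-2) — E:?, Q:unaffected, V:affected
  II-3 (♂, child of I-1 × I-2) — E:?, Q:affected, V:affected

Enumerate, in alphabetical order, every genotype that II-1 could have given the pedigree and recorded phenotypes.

E/I-1 ? ·: ee|Ee|EE
E/I-2 aff ·: Ee|EE
E/II-1 aff I-1×I-2: Ee|EE
E/II-2 ? I-1×I-2: ee|Ee|EE
E/II-3 ? I-1×I-2: ee|Ee|EE
⇒ E over [I-1,I-2,II-1,II-2,II-3]: 40 consistent
Q/I-1 aff ·: Qq
Q/I-2 un ·: qq
Q/II-1 un I-1×I-2: qq
Q/II-2 un I-1×I-2: qq
Q/II-3 aff I-1×I-2: Qq
⇒ Q over [I-1,I-2,II-1,II-2,II-3]: 1 consistent
V/I-1 aff ·: Vv|VV
V/I-2 un ·: vv
V/II-1 aff I-1×I-2: Vv
V/II-2 aff I-1×I-2: Vv
V/II-3 aff I-1×I-2: Vv
⇒ V over [I-1,I-2,II-1,II-2,II-3]: 2 consistent

II-1 ∈ {EE qq Vv, Ee qq Vv}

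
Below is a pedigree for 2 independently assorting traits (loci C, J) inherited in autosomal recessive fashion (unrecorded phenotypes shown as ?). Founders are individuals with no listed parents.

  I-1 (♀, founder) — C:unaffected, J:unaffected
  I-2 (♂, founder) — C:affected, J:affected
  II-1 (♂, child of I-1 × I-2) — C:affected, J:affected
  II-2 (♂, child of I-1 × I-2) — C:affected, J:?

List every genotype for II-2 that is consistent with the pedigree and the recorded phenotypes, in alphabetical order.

II-2 ∈ {cc Jj, cc jj}

C/I-1 un ·: Cc
C/I-2 aff ·: cc
C/II-1 aff I-1×I-2: cc
C/II-2 aff I-1×I-2: cc
⇒ C over [I-1,I-2,II-1,II-2]: 1 consistent
J/I-1 un ·: Jj
J/I-2 aff ·: jj
J/II-1 aff I-1×I-2: jj
J/II-2 ? I-1×I-2: Jj|jj
⇒ J over [I-1,I-2,II-1,II-2]: 2 consistent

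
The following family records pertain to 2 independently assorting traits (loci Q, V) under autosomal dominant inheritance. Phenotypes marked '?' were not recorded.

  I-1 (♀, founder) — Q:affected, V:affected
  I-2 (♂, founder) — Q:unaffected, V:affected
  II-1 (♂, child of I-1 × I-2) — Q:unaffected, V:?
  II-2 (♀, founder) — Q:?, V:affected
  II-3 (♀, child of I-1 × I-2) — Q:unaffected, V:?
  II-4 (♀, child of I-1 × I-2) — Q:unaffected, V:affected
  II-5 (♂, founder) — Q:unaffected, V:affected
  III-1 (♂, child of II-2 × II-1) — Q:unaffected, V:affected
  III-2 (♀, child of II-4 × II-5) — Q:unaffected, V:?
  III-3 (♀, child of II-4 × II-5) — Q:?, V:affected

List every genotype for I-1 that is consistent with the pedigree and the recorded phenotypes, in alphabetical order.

I-1 ∈ {Qq VV, Qq Vv}

Q/I-1 aff ·: Qq
Q/I-2 un ·: qq
Q/II-1 un I-1×I-2: qq
Q/II-2 ? ·: qq|Qq
Q/II-3 un I-1×I-2: qq
Q/II-4 un I-1×I-2: qq
Q/II-5 un ·: qq
Q/III-1 un II-2×II-1: qq
Q/III-2 un II-4×II-5: qq
Q/III-3 ? II-4×II-5: qq
⇒ Q over [I-1,I-2,II-1,II-2,II-3,II-4,II-5,III-1,III-2,III-3]: 2 consistent
V/I-1 aff ·: Vv|VV
V/I-2 aff ·: Vv|VV
V/II-1 ? I-1×I-2: vv|Vv|VV
V/II-2 aff ·: Vv|VV
V/II-3 ? I-1×I-2: vv|Vv|VV
V/II-4 aff I-1×I-2: Vv|VV
V/II-5 aff ·: Vv|VV
V/III-1 aff II-2×II-1: Vv|VV
V/III-2 ? II-4×II-5: vv|Vv|VV
V/III-3 aff II-4×II-5: Vv|VV
⇒ V over [I-1,I-2,II-1,II-2,II-3,II-4,II-5,III-1,III-2,III-3]: 840 consistent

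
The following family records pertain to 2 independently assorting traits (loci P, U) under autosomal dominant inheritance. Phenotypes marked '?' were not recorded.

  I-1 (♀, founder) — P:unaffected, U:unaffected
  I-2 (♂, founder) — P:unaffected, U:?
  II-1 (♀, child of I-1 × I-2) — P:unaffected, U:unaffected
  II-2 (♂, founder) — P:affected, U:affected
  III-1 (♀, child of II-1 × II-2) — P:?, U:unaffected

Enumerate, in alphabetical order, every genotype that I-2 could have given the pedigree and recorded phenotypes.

P/I-1 un ·: pp
P/I-2 un ·: pp
P/II-1 un I-1×I-2: pp
P/II-2 aff ·: Pp|PP
P/III-1 ? II-1×II-2: pp|Pp
⇒ P over [I-1,I-2,II-1,II-2,III-1]: 3 consistent
U/I-1 un ·: uu
U/I-2 ? ·: uu|Uu
U/II-1 un I-1×I-2: uu
U/II-2 aff ·: Uu
U/III-1 un II-1×II-2: uu
⇒ U over [I-1,I-2,II-1,II-2,III-1]: 2 consistent

I-2 ∈ {pp Uu, pp uu}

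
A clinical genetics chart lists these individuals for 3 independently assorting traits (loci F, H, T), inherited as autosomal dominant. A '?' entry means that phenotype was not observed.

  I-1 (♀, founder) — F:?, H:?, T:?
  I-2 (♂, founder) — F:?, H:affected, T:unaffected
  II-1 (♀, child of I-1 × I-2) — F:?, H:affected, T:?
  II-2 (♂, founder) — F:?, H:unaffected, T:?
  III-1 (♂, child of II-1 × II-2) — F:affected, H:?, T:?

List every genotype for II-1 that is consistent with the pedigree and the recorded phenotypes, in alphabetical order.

F/I-1 ? ·: ff|Ff|FF
F/I-2 ? ·: ff|Ff|FF
F/II-1 ? I-1×I-2: ff|Ff|FF
F/II-2 ? ·: ff|Ff|FF
F/III-1 aff II-1×II-2: Ff|FF
⇒ F over [I-1,I-2,II-1,II-2,III-1]: 59 consistent
H/I-1 ? ·: hh|Hh|HH
H/I-2 aff ·: Hh|HH
H/II-1 aff I-1×I-2: Hh|HH
H/II-2 un ·: hh
H/III-1 ? II-1×II-2: hh|Hh
⇒ H over [I-1,I-2,II-1,II-2,III-1]: 14 consistent
T/I-1 ? ·: tt|Tt|TT
T/I-2 un ·: tt
T/II-1 ? I-1×I-2: tt|Tt
T/II-2 ? ·: tt|Tt|TT
T/III-1 ? II-1×II-2: tt|Tt|TT
⇒ T over [I-1,I-2,II-1,II-2,III-1]: 22 consistent

II-1 ∈ {FF HH Tt, FF HH tt, FF Hh Tt, FF Hh tt, Ff HH Tt, Ff HH tt, Ff Hh Tt, Ff Hh tt, ff HH Tt, ff HH tt, ff Hh Tt, ff Hh tt}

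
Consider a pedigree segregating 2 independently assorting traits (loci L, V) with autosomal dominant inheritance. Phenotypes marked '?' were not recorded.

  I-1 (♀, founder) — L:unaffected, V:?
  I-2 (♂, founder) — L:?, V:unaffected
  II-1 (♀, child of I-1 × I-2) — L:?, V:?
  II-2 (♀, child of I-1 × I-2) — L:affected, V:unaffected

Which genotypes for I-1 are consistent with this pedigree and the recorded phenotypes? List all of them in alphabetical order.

L/I-1 un ·: ll
L/I-2 ? ·: Ll|LL
L/II-1 ? I-1×I-2: ll|Ll
L/II-2 aff I-1×I-2: Ll
⇒ L over [I-1,I-2,II-1,II-2]: 3 consistent
V/I-1 ? ·: vv|Vv
V/I-2 un ·: vv
V/II-1 ? I-1×I-2: vv|Vv
V/II-2 un I-1×I-2: vv
⇒ V over [I-1,I-2,II-1,II-2]: 3 consistent

I-1 ∈ {ll Vv, ll vv}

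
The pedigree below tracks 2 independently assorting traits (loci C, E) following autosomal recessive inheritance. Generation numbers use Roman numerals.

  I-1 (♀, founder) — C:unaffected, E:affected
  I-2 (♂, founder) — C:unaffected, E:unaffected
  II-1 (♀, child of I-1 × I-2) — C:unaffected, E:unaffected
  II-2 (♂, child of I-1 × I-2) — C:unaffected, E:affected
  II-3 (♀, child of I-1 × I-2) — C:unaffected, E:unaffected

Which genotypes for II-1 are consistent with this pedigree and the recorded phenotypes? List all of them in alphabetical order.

C/I-1 un ·: CC|Cc
C/I-2 un ·: CC|Cc
C/II-1 un I-1×I-2: CC|Cc
C/II-2 un I-1×I-2: CC|Cc
C/II-3 un I-1×I-2: CC|Cc
⇒ C over [I-1,I-2,II-1,II-2,II-3]: 25 consistent
E/I-1 aff ·: ee
E/I-2 un ·: Ee
E/II-1 un I-1×I-2: Ee
E/II-2 aff I-1×I-2: ee
E/II-3 un I-1×I-2: Ee
⇒ E over [I-1,I-2,II-1,II-2,II-3]: 1 consistent

II-1 ∈ {CC Ee, Cc Ee}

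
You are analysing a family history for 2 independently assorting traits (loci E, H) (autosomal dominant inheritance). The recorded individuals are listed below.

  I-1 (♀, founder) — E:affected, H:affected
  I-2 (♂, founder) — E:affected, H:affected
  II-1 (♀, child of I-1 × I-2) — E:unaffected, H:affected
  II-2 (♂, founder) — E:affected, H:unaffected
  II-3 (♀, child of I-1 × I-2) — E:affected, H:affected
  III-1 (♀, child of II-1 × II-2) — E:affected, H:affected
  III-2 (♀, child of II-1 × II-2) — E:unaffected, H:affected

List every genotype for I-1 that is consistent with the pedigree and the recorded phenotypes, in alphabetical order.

E/I-1 aff ·: Ee
E/I-2 aff ·: Ee
E/II-1 un I-1×I-2: ee
E/II-2 aff ·: Ee
E/II-3 aff I-1×I-2: Ee|EE
E/III-1 aff II-1×II-2: Ee
E/III-2 un II-1×II-2: ee
⇒ E over [I-1,I-2,II-1,II-2,II-3,III-1,III-2]: 2 consistent
H/I-1 aff ·: Hh|HH
H/I-2 aff ·: Hh|HH
H/II-1 aff I-1×I-2: Hh|HH
H/II-2 un ·: hh
H/II-3 aff I-1×I-2: Hh|HH
H/III-1 aff II-1×II-2: Hh
H/III-2 aff II-1×II-2: Hh
⇒ H over [I-1,I-2,II-1,II-2,II-3,III-1,III-2]: 13 consistent

I-1 ∈ {Ee HH, Ee Hh}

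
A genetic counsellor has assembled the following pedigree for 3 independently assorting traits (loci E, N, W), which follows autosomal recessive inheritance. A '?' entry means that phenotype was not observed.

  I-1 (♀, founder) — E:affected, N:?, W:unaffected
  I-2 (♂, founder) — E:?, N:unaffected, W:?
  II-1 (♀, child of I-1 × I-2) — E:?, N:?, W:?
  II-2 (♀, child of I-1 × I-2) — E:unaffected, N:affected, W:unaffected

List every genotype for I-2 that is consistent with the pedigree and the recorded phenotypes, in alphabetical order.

E/I-1 aff ·: ee
E/I-2 ? ·: EE|Ee
E/II-1 ? I-1×I-2: Ee|ee
E/II-2 un I-1×I-2: Ee
⇒ E over [I-1,I-2,II-1,II-2]: 3 consistent
N/I-1 ? ·: Nn|nn
N/I-2 un ·: Nn
N/II-1 ? I-1×I-2: NN|Nn|nn
N/II-2 aff I-1×I-2: nn
⇒ N over [I-1,I-2,II-1,II-2]: 5 consistent
W/I-1 un ·: WW|Ww
W/I-2 ? ·: WW|Ww|ww
W/II-1 ? I-1×I-2: WW|Ww|ww
W/II-2 un I-1×I-2: WW|Ww
⇒ W over [I-1,I-2,II-1,II-2]: 18 consistent

I-2 ∈ {EE Nn WW, EE Nn Ww, EE Nn ww, Ee Nn WW, Ee Nn Ww, Ee Nn ww}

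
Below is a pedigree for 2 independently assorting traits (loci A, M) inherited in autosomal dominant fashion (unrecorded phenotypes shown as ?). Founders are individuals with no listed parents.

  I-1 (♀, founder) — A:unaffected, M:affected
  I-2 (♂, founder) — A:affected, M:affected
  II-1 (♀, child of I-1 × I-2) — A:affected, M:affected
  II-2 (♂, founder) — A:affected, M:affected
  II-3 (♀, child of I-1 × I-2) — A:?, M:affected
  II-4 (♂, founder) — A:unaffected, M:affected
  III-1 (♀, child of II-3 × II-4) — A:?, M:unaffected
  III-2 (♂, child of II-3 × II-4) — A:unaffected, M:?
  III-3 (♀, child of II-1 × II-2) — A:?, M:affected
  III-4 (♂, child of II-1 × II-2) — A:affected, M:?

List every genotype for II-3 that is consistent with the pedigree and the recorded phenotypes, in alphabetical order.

A/I-1 un ·: aa
A/I-2 aff ·: Aa|AA
A/II-1 aff I-1×I-2: Aa
A/II-2 aff ·: Aa|AA
A/II-3 ? I-1×I-2: aa|Aa
A/II-4 un ·: aa
A/III-1 ? II-3×II-4: aa|Aa
A/III-2 un II-3×II-4: aa
A/III-3 ? II-1×II-2: aa|Aa|AA
A/III-4 aff II-1×II-2: Aa|AA
⇒ A over [I-1,I-2,II-1,II-2,II-3,II-4,III-1,III-2,III-3,III-4]: 50 consistent
M/I-1 aff ·: Mm|MM
M/I-2 aff ·: Mm|MM
M/II-1 aff I-1×I-2: Mm|MM
M/II-2 aff ·: Mm|MM
M/II-3 aff I-1×I-2: Mm
M/II-4 aff ·: Mm
M/III-1 un II-3×II-4: mm
M/III-2 ? II-3×II-4: mm|Mm|MM
M/III-3 aff II-1×II-2: Mm|MM
M/III-4 ? II-1×II-2: mm|Mm|MM
⇒ M over [I-1,I-2,II-1,II-2,II-3,II-4,III-1,III-2,III-3,III-4]: 135 consistent

II-3 ∈ {Aa Mm, aa Mm}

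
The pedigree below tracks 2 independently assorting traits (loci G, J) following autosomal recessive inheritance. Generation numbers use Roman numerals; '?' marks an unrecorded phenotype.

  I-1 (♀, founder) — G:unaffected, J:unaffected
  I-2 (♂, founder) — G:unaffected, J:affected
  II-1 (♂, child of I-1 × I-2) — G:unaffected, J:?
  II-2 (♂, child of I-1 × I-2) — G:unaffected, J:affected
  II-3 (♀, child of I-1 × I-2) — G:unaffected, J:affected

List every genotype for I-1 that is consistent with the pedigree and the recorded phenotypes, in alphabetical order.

I-1 ∈ {GG Jj, Gg Jj}

G/I-1 un ·: GG|Gg
G/I-2 un ·: GG|Gg
G/II-1 un I-1×I-2: GG|Gg
G/II-2 un I-1×I-2: GG|Gg
G/II-3 un I-1×I-2: GG|Gg
⇒ G over [I-1,I-2,II-1,II-2,II-3]: 25 consistent
J/I-1 un ·: Jj
J/I-2 aff ·: jj
J/II-1 ? I-1×I-2: Jj|jj
J/II-2 aff I-1×I-2: jj
J/II-3 aff I-1×I-2: jj
⇒ J over [I-1,I-2,II-1,II-2,II-3]: 2 consistent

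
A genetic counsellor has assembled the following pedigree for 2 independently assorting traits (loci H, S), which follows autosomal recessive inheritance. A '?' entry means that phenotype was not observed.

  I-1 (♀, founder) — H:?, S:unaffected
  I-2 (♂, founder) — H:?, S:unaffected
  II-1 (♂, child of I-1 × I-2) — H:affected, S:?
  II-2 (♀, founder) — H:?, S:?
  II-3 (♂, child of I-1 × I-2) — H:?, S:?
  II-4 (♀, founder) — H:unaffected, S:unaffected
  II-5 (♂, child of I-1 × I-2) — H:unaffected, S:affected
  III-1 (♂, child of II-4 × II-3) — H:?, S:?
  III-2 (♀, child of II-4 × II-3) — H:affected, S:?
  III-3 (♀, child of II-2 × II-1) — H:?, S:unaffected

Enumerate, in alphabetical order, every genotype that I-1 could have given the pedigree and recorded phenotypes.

I-1 ∈ {Hh Ss, hh Ss}

H/I-1 ? ·: Hh|hh
H/I-2 ? ·: Hh|hh
H/II-1 aff I-1×I-2: hh
H/II-2 ? ·: HH|Hh|hh
H/II-3 ? I-1×I-2: Hh|hh
H/II-4 un ·: Hh
H/II-5 un I-1×I-2: HH|Hh
H/III-1 ? II-4×II-3: HH|Hh|hh
H/III-2 aff II-4×II-3: hh
H/III-3 ? II-2×II-1: Hh|hh
⇒ H over [I-1,I-2,II-1,II-2,II-3,II-4,II-5,III-1,III-2,III-3]: 80 consistent
S/I-1 un ·: Ss
S/I-2 un ·: Ss
S/II-1 ? I-1×I-2: SS|Ss|ss
S/II-2 ? ·: SS|Ss|ss
S/II-3 ? I-1×I-2: SS|Ss|ss
S/II-4 un ·: SS|Ss
S/II-5 aff I-1×I-2: ss
S/III-1 ? II-4×II-3: SS|Ss|ss
S/III-2 ? II-4×II-3: SS|Ss|ss
S/III-3 un II-2×II-1: SS|Ss
⇒ S over [I-1,I-2,II-1,II-2,II-3,II-4,II-5,III-1,III-2,III-3]: 253 consistent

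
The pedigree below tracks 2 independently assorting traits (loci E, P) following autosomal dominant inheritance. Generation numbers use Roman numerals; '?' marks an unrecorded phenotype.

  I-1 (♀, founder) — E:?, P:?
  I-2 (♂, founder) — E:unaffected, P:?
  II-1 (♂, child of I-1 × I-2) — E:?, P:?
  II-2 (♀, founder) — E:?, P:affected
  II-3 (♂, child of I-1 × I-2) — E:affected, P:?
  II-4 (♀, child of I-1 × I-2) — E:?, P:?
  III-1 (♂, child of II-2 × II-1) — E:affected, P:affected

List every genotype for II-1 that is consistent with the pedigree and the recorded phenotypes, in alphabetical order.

E/I-1 ? ·: Ee|EE
E/I-2 un ·: ee
E/II-1 ? I-1×I-2: ee|Ee
E/II-2 ? ·: ee|Ee|EE
E/II-3 aff I-1×I-2: Ee
E/II-4 ? I-1×I-2: ee|Ee
E/III-1 aff II-2×II-1: Ee|EE
⇒ E over [I-1,I-2,II-1,II-2,II-3,II-4,III-1]: 19 consistent
P/I-1 ? ·: pp|Pp|PP
P/I-2 ? ·: pp|Pp|PP
P/II-1 ? I-1×I-2: pp|Pp|PP
P/II-2 aff ·: Pp|PP
P/II-3 ? I-1×I-2: pp|Pp|PP
P/II-4 ? I-1×I-2: pp|Pp|PP
P/III-1 aff II-2×II-1: Pp|PP
⇒ P over [I-1,I-2,II-1,II-2,II-3,II-4,III-1]: 198 consistent

II-1 ∈ {Ee PP, Ee Pp, Ee pp, ee PP, ee Pp, ee pp}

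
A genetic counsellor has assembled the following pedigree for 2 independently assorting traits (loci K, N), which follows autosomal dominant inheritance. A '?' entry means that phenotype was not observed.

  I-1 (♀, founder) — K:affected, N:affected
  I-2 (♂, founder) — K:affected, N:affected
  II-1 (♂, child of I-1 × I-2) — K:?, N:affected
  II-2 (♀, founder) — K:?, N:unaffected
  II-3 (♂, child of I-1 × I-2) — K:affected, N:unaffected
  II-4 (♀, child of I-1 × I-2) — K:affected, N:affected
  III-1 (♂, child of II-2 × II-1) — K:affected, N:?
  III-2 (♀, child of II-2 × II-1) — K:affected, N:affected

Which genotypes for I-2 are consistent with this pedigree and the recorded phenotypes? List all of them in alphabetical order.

K/I-1 aff ·: Kk|KK
K/I-2 aff ·: Kk|KK
K/II-1 ? I-1×I-2: kk|Kk|KK
K/II-2 ? ·: kk|Kk|KK
K/II-3 aff I-1×I-2: Kk|KK
K/II-4 aff I-1×I-2: Kk|KK
K/III-1 aff II-2×II-1: Kk|KK
K/III-2 aff II-2×II-1: Kk|KK
⇒ K over [I-1,I-2,II-1,II-2,II-3,II-4,III-1,III-2]: 194 consistent
N/I-1 aff ·: Nn
N/I-2 aff ·: Nn
N/II-1 aff I-1×I-2: Nn|NN
N/II-2 un ·: nn
N/II-3 un I-1×I-2: nn
N/II-4 aff I-1×I-2: Nn|NN
N/III-1 ? II-2×II-1: nn|Nn
N/III-2 aff II-2×II-1: Nn
⇒ N over [I-1,I-2,II-1,II-2,II-3,II-4,III-1,III-2]: 6 consistent

I-2 ∈ {KK Nn, Kk Nn}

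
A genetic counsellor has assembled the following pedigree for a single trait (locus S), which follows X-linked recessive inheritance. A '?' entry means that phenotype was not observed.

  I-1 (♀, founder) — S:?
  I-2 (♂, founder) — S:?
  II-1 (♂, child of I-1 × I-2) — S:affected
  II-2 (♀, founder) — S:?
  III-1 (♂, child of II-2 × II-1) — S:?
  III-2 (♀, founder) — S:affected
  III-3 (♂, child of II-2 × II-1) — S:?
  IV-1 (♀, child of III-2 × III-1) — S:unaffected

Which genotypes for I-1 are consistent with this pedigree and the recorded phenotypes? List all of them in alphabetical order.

S/I-1 ? ·: X^SX^s|X^sX^s
S/I-2 ? ·: X^SY|X^sY
S/II-1 aff I-1×I-2: X^sY
S/II-2 ? ·: X^SX^S|X^SX^s
S/III-1 ? II-2×II-1: X^SY
S/III-2 aff ·: X^sX^s
S/III-3 ? II-2×II-1: X^SY|X^sY
S/IV-1 un III-2×III-1: X^SX^s
⇒ S over [I-1,I-2,II-1,II-2,III-1,III-2,III-3,IV-1]: 12 consistent

I-1 ∈ {X^SX^s, X^sX^s}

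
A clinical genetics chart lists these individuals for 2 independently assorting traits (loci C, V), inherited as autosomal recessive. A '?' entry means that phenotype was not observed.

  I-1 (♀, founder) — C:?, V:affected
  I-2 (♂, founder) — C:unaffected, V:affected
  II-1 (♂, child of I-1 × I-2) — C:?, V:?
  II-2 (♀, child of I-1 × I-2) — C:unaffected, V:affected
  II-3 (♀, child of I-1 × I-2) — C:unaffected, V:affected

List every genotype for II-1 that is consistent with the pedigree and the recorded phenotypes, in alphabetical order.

C/I-1 ? ·: CC|Cc|cc
C/I-2 un ·: CC|Cc
C/II-1 ? I-1×I-2: CC|Cc|cc
C/II-2 un I-1×I-2: CC|Cc
C/II-3 un I-1×I-2: CC|Cc
⇒ C over [I-1,I-2,II-1,II-2,II-3]: 32 consistent
V/I-1 aff ·: vv
V/I-2 aff ·: vv
V/II-1 ? I-1×I-2: vv
V/II-2 aff I-1×I-2: vv
V/II-3 aff I-1×I-2: vv
⇒ V over [I-1,I-2,II-1,II-2,II-3]: 1 consistent

II-1 ∈ {CC vv, Cc vv, cc vv}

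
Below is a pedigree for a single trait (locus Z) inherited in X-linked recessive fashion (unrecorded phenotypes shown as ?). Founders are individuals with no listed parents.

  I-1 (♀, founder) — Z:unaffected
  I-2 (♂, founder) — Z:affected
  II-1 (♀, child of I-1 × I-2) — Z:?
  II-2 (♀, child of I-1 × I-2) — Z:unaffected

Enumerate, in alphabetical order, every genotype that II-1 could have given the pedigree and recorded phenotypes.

II-1 ∈ {X^ZX^z, X^zX^z}

Z/I-1 un ·: X^ZX^Z|X^ZX^z
Z/I-2 aff ·: X^zY
Z/II-1 ? I-1×I-2: X^ZX^z|X^zX^z
Z/II-2 un I-1×I-2: X^ZX^z
⇒ Z over [I-1,I-2,II-1,II-2]: 3 consistent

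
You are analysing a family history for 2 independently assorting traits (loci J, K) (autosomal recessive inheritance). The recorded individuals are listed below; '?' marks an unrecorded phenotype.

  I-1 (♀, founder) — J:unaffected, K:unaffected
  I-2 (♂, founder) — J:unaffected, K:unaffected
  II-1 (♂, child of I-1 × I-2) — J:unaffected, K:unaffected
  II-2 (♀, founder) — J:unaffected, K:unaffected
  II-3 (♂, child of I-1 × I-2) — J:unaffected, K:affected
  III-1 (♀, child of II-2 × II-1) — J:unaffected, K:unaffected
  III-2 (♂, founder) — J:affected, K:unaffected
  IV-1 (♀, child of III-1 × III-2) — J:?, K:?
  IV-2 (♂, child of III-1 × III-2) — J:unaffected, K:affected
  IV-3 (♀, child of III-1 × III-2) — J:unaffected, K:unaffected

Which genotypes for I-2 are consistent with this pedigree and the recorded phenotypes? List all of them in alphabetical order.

J/I-1 un ·: JJ|Jj
J/I-2 un ·: JJ|Jj
J/II-1 un I-1×I-2: JJ|Jj
J/II-2 un ·: JJ|Jj
J/II-3 un I-1×I-2: JJ|Jj
J/III-1 un II-2×II-1: JJ|Jj
J/III-2 aff ·: jj
J/IV-1 ? III-1×III-2: Jj|jj
J/IV-2 un III-1×III-2: Jj
J/IV-3 un III-1×III-2: Jj
⇒ J over [I-1,I-2,II-1,II-2,II-3,III-1,III-2,IV-1,IV-2,IV-3]: 64 consistent
K/I-1 un ·: Kk
K/I-2 un ·: Kk
K/II-1 un I-1×I-2: KK|Kk
K/II-2 un ·: KK|Kk
K/II-3 aff I-1×I-2: kk
K/III-1 un II-2×II-1: Kk
K/III-2 un ·: Kk
K/IV-1 ? III-1×III-2: KK|Kk|kk
K/IV-2 aff III-1×III-2: kk
K/IV-3 un III-1×III-2: KK|Kk
⇒ K over [I-1,I-2,II-1,II-2,II-3,III-1,III-2,IV-1,IV-2,IV-3]: 18 consistent

I-2 ∈ {JJ Kk, Jj Kk}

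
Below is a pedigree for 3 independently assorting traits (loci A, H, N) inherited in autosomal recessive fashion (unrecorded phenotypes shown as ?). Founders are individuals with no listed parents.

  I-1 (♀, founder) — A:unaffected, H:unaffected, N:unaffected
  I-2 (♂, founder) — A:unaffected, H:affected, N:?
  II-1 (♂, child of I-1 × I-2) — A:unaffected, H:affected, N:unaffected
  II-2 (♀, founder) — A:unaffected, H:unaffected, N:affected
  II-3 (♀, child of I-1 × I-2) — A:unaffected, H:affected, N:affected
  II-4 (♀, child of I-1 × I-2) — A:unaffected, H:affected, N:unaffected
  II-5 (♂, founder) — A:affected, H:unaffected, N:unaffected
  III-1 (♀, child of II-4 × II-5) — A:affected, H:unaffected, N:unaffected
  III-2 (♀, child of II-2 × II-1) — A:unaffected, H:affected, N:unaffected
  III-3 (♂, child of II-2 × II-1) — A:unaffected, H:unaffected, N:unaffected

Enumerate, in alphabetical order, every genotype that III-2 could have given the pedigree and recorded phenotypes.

A/I-1 un ·: AA|Aa
A/I-2 un ·: AA|Aa
A/II-1 un I-1×I-2: AA|Aa
A/II-2 un ·: AA|Aa
A/II-3 un I-1×I-2: AA|Aa
A/II-4 un I-1×I-2: Aa
A/II-5 aff ·: aa
A/III-1 aff II-4×II-5: aa
A/III-2 un II-2×II-1: AA|Aa
A/III-3 un II-2×II-1: AA|Aa
⇒ A over [I-1,I-2,II-1,II-2,II-3,II-4,II-5,III-1,III-2,III-3]: 78 consistent
H/I-1 un ·: Hh
H/I-2 aff ·: hh
H/II-1 aff I-1×I-2: hh
H/II-2 un ·: Hh
H/II-3 aff I-1×I-2: hh
H/II-4 aff I-1×I-2: hh
H/II-5 un ·: HH|Hh
H/III-1 un II-4×II-5: Hh
H/III-2 aff II-2×II-1: hh
H/III-3 un II-2×II-1: Hh
⇒ H over [I-1,I-2,II-1,II-2,II-3,II-4,II-5,III-1,III-2,III-3]: 2 consistent
N/I-1 un ·: Nn
N/I-2 ? ·: Nn|nn
N/II-1 un I-1×I-2: NN|Nn
N/II-2 aff ·: nn
N/II-3 aff I-1×I-2: nn
N/II-4 un I-1×I-2: NN|Nn
N/II-5 un ·: NN|Nn
N/III-1 un II-4×II-5: NN|Nn
N/III-2 un II-2×II-1: Nn
N/III-3 un II-2×II-1: Nn
⇒ N over [I-1,I-2,II-1,II-2,II-3,II-4,II-5,III-1,III-2,III-3]: 18 consistent

III-2 ∈ {AA hh Nn, Aa hh Nn}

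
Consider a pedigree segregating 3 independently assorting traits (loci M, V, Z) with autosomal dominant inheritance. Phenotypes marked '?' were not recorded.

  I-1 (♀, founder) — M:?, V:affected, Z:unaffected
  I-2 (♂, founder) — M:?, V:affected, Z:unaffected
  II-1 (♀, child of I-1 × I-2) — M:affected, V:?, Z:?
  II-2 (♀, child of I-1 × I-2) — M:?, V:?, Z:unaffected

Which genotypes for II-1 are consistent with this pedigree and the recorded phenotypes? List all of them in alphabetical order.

II-1 ∈ {MM VV zz, MM Vv zz, MM vv zz, Mm VV zz, Mm Vv zz, Mm vv zz}

M/I-1 ? ·: mm|Mm|MM
M/I-2 ? ·: mm|Mm|MM
M/II-1 aff I-1×I-2: Mm|MM
M/II-2 ? I-1×I-2: mm|Mm|MM
⇒ M over [I-1,I-2,II-1,II-2]: 21 consistent
V/I-1 aff ·: Vv|VV
V/I-2 aff ·: Vv|VV
V/II-1 ? I-1×I-2: vv|Vv|VV
V/II-2 ? I-1×I-2: vv|Vv|VV
⇒ V over [I-1,I-2,II-1,II-2]: 18 consistent
Z/I-1 un ·: zz
Z/I-2 un ·: zz
Z/II-1 ? I-1×I-2: zz
Z/II-2 un I-1×I-2: zz
⇒ Z over [I-1,I-2,II-1,II-2]: 1 consistent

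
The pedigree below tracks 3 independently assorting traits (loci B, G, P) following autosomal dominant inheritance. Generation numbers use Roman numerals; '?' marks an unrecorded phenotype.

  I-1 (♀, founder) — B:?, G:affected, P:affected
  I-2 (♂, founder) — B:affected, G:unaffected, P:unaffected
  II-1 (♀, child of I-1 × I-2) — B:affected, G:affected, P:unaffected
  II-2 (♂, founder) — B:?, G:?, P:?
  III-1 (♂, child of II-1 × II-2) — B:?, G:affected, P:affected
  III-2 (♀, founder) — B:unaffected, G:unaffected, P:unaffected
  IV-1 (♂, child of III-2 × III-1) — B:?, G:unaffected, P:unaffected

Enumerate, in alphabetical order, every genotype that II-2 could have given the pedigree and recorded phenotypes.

B/I-1 ? ·: bb|Bb|BB
B/I-2 aff ·: Bb|BB
B/II-1 aff I-1×I-2: Bb|BB
B/II-2 ? ·: bb|Bb|BB
B/III-1 ? II-1×II-2: bb|Bb|BB
B/III-2 un ·: bb
B/IV-1 ? III-2×III-1: bb|Bb
⇒ B over [I-1,I-2,II-1,II-2,III-1,III-2,IV-1]: 74 consistent
G/I-1 aff ·: Gg|GG
G/I-2 un ·: gg
G/II-1 aff I-1×I-2: Gg
G/II-2 ? ·: gg|Gg|GG
G/III-1 aff II-1×II-2: Gg
G/III-2 un ·: gg
G/IV-1 un III-2×III-1: gg
⇒ G over [I-1,I-2,II-1,II-2,III-1,III-2,IV-1]: 6 consistent
P/I-1 aff ·: Pp
P/I-2 un ·: pp
P/II-1 un I-1×I-2: pp
P/II-2 ? ·: Pp|PP
P/III-1 aff II-1×II-2: Pp
P/III-2 un ·: pp
P/IV-1 un III-2×III-1: pp
⇒ P over [I-1,I-2,II-1,II-2,III-1,III-2,IV-1]: 2 consistent

II-2 ∈ {BB GG PP, BB GG Pp, BB Gg PP, BB Gg Pp, BB gg PP, BB gg Pp, Bb GG PP, Bb GG Pp, Bb Gg PP, Bb Gg Pp, Bb gg PP, Bb gg Pp, bb GG PP, bb GG Pp, bb Gg PP, bb Gg Pp, bb gg PP, bb gg Pp}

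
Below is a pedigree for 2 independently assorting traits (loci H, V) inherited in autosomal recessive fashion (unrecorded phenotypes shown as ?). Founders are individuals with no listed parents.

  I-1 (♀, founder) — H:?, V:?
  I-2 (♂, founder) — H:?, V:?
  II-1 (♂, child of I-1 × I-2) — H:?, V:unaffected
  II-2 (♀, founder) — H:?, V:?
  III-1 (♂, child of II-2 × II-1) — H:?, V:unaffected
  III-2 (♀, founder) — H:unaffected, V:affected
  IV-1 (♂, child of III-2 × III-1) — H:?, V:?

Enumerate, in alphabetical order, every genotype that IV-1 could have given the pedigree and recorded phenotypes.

H/I-1 ? ·: HH|Hh|hh
H/I-2 ? ·: HH|Hh|hh
H/II-1 ? I-1×I-2: HH|Hh|hh
H/II-2 ? ·: HH|Hh|hh
H/III-1 ? II-2×II-1: HH|Hh|hh
H/III-2 un ·: HH|Hh
H/IV-1 ? III-2×III-1: HH|Hh|hh
⇒ H over [I-1,I-2,II-1,II-2,III-1,III-2,IV-1]: 317 consistent
V/I-1 ? ·: VV|Vv|vv
V/I-2 ? ·: VV|Vv|vv
V/II-1 un I-1×I-2: VV|Vv
V/II-2 ? ·: VV|Vv|vv
V/III-1 un II-2×II-1: VV|Vv
V/III-2 aff ·: vv
V/IV-1 ? III-2×III-1: Vv|vv
⇒ V over [I-1,I-2,II-1,II-2,III-1,III-2,IV-1]: 80 consistent

IV-1 ∈ {HH Vv, HH vv, Hh Vv, Hh vv, hh Vv, hh vv}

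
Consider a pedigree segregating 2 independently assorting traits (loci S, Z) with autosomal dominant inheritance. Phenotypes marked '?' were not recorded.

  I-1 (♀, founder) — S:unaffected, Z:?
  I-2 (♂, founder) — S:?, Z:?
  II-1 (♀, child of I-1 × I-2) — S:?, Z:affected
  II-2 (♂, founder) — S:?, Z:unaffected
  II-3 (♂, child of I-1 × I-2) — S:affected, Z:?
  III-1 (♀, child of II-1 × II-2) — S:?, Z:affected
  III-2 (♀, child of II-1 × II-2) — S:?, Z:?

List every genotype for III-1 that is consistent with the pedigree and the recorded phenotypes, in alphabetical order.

S/I-1 un ·: ss
S/I-2 ? ·: Ss|SS
S/II-1 ? I-1×I-2: ss|Ss
S/II-2 ? ·: ss|Ss|SS
S/II-3 aff I-1×I-2: Ss
S/III-1 ? II-1×II-2: ss|Ss|SS
S/III-2 ? II-1×II-2: ss|Ss|SS
⇒ S over [I-1,I-2,II-1,II-2,II-3,III-1,III-2]: 40 consistent
Z/I-1 ? ·: zz|Zz|ZZ
Z/I-2 ? ·: zz|Zz|ZZ
Z/II-1 aff I-1×I-2: Zz|ZZ
Z/II-2 un ·: zz
Z/II-3 ? I-1×I-2: zz|Zz|ZZ
Z/III-1 aff II-1×II-2: Zz
Z/III-2 ? II-1×II-2: zz|Zz
⇒ Z over [I-1,I-2,II-1,II-2,II-3,III-1,III-2]: 34 consistent

III-1 ∈ {SS Zz, Ss Zz, ss Zz}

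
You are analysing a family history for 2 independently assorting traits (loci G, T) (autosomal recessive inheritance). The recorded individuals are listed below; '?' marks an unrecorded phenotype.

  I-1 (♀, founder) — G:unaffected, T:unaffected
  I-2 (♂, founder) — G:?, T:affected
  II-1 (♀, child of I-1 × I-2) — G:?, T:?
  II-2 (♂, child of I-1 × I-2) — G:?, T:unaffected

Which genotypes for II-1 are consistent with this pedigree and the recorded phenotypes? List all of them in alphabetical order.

II-1 ∈ {GG Tt, GG tt, Gg Tt, Gg tt, gg Tt, gg tt}

G/I-1 un ·: GG|Gg
G/I-2 ? ·: GG|Gg|gg
G/II-1 ? I-1×I-2: GG|Gg|gg
G/II-2 ? I-1×I-2: GG|Gg|gg
⇒ G over [I-1,I-2,II-1,II-2]: 23 consistent
T/I-1 un ·: TT|Tt
T/I-2 aff ·: tt
T/II-1 ? I-1×I-2: Tt|tt
T/II-2 un I-1×I-2: Tt
⇒ T over [I-1,I-2,II-1,II-2]: 3 consistent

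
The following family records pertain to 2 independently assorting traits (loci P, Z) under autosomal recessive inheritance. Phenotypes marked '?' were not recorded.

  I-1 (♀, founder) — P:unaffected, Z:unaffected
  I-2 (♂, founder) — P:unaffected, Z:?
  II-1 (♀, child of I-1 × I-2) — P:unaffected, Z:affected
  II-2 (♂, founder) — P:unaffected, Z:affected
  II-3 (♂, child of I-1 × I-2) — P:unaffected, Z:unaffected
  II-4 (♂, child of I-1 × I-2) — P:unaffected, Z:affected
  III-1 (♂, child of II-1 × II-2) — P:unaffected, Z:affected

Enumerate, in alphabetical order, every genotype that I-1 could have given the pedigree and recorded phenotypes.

P/I-1 un ·: PP|Pp
P/I-2 un ·: PP|Pp
P/II-1 un I-1×I-2: PP|Pp
P/II-2 un ·: PP|Pp
P/II-3 un I-1×I-2: PP|Pp
P/II-4 un I-1×I-2: PP|Pp
P/III-1 un II-1×II-2: PP|Pp
⇒ P over [I-1,I-2,II-1,II-2,II-3,II-4,III-1]: 87 consistent
Z/I-1 un ·: Zz
Z/I-2 ? ·: Zz|zz
Z/II-1 aff I-1×I-2: zz
Z/II-2 aff ·: zz
Z/II-3 un I-1×I-2: ZZ|Zz
Z/II-4 aff I-1×I-2: zz
Z/III-1 aff II-1×II-2: zz
⇒ Z over [I-1,I-2,II-1,II-2,II-3,II-4,III-1]: 3 consistent

I-1 ∈ {PP Zz, Pp Zz}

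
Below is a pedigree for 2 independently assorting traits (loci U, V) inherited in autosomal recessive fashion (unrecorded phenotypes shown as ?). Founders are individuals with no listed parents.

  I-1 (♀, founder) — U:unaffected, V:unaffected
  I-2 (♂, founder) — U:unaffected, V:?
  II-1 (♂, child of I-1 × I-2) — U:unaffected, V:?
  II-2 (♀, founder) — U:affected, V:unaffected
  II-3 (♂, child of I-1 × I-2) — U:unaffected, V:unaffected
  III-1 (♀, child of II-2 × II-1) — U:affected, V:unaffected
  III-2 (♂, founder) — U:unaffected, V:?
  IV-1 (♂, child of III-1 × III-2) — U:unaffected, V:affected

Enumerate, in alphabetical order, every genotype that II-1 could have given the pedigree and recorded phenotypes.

U/I-1 un ·: UU|Uu
U/I-2 un ·: UU|Uu
U/II-1 un I-1×I-2: Uu
U/II-2 aff ·: uu
U/II-3 un I-1×I-2: UU|Uu
U/III-1 aff II-2×II-1: uu
U/III-2 un ·: UU|Uu
U/IV-1 un III-1×III-2: Uu
⇒ U over [I-1,I-2,II-1,II-2,II-3,III-1,III-2,IV-1]: 12 consistent
V/I-1 un ·: VV|Vv
V/I-2 ? ·: VV|Vv|vv
V/II-1 ? I-1×I-2: VV|Vv|vv
V/II-2 un ·: VV|Vv
V/II-3 un I-1×I-2: VV|Vv
V/III-1 un II-2×II-1: Vv
V/III-2 ? ·: Vv|vv
V/IV-1 aff III-1×III-2: vv
⇒ V over [I-1,I-2,II-1,II-2,II-3,III-1,III-2,IV-1]: 58 consistent

II-1 ∈ {Uu VV, Uu Vv, Uu vv}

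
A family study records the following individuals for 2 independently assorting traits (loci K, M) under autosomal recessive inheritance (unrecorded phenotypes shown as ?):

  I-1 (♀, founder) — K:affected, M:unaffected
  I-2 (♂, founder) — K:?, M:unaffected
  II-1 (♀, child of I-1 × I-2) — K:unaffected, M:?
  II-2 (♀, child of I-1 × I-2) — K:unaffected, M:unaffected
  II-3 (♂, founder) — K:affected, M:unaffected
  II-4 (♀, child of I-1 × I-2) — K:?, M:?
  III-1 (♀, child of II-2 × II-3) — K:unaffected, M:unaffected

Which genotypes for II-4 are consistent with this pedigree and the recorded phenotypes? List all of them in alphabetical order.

K/I-1 aff ·: kk
K/I-2 ? ·: KK|Kk
K/II-1 un I-1×I-2: Kk
K/II-2 un I-1×I-2: Kk
K/II-3 aff ·: kk
K/II-4 ? I-1×I-2: Kk|kk
K/III-1 un II-2×II-3: Kk
⇒ K over [I-1,I-2,II-1,II-2,II-3,II-4,III-1]: 3 consistent
M/I-1 un ·: MM|Mm
M/I-2 un ·: MM|Mm
M/II-1 ? I-1×I-2: MM|Mm|mm
M/II-2 un I-1×I-2: MM|Mm
M/II-3 un ·: MM|Mm
M/II-4 ? I-1×I-2: MM|Mm|mm
M/III-1 un II-2×II-3: MM|Mm
⇒ M over [I-1,I-2,II-1,II-2,II-3,II-4,III-1]: 122 consistent

II-4 ∈ {Kk MM, Kk Mm, Kk mm, kk MM, kk Mm, kk mm}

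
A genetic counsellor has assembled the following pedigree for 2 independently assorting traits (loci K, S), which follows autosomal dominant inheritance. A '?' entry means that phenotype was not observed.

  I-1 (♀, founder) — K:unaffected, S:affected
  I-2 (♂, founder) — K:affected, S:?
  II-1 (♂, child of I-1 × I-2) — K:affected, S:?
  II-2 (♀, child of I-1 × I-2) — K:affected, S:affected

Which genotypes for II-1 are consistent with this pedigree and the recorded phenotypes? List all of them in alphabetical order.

II-1 ∈ {Kk SS, Kk Ss, Kk ss}

K/I-1 un ·: kk
K/I-2 aff ·: Kk|KK
K/II-1 aff I-1×I-2: Kk
K/II-2 aff I-1×I-2: Kk
⇒ K over [I-1,I-2,II-1,II-2]: 2 consistent
S/I-1 aff ·: Ss|SS
S/I-2 ? ·: ss|Ss|SS
S/II-1 ? I-1×I-2: ss|Ss|SS
S/II-2 aff I-1×I-2: Ss|SS
⇒ S over [I-1,I-2,II-1,II-2]: 18 consistent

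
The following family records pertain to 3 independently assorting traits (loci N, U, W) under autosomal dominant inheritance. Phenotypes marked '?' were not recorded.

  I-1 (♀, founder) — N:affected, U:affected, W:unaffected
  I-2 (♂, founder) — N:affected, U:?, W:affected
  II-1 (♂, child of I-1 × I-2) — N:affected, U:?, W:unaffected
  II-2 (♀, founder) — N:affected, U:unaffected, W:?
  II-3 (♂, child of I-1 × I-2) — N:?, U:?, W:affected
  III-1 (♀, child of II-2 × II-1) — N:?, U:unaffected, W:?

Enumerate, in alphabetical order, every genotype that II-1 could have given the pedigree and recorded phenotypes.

N/I-1 aff ·: Nn|NN
N/I-2 aff ·: Nn|NN
N/II-1 aff I-1×I-2: Nn|NN
N/II-2 aff ·: Nn|NN
N/II-3 ? I-1×I-2: nn|Nn|NN
N/III-1 ? II-2×II-1: nn|Nn|NN
⇒ N over [I-1,I-2,II-1,II-2,II-3,III-1]: 59 consistent
U/I-1 aff ·: Uu|UU
U/I-2 ? ·: uu|Uu|UU
U/II-1 ? I-1×I-2: uu|Uu
U/II-2 un ·: uu
U/II-3 ? I-1×I-2: uu|Uu|UU
U/III-1 un II-2×II-1: uu
⇒ U over [I-1,I-2,II-1,II-2,II-3,III-1]: 15 consistent
W/I-1 un ·: ww
W/I-2 aff ·: Ww
W/II-1 un I-1×I-2: ww
W/II-2 ? ·: ww|Ww|WW
W/II-3 aff I-1×I-2: Ww
W/III-1 ? II-2×II-1: ww|Ww
⇒ W over [I-1,I-2,II-1,II-2,II-3,III-1]: 4 consistent

II-1 ∈ {NN Uu ww, NN uu ww, Nn Uu ww, Nn uu ww}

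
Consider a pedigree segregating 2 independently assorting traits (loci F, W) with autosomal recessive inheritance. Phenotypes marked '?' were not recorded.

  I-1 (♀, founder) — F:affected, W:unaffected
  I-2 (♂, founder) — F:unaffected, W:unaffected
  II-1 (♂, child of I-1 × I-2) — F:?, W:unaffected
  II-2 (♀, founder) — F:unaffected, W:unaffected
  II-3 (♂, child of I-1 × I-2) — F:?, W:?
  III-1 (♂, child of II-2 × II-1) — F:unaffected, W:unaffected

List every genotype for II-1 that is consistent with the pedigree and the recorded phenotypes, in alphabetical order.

II-1 ∈ {Ff WW, Ff Ww, ff WW, ff Ww}

F/I-1 aff ·: ff
F/I-2 un ·: FF|Ff
F/II-1 ? I-1×I-2: Ff|ff
F/II-2 un ·: FF|Ff
F/II-3 ? I-1×I-2: Ff|ff
F/III-1 un II-2×II-1: FF|Ff
⇒ F over [I-1,I-2,II-1,II-2,II-3,III-1]: 16 consistent
W/I-1 un ·: WW|Ww
W/I-2 un ·: WW|Ww
W/II-1 un I-1×I-2: WW|Ww
W/II-2 un ·: WW|Ww
W/II-3 ? I-1×I-2: WW|Ww|ww
W/III-1 un II-2×II-1: WW|Ww
⇒ W over [I-1,I-2,II-1,II-2,II-3,III-1]: 52 consistent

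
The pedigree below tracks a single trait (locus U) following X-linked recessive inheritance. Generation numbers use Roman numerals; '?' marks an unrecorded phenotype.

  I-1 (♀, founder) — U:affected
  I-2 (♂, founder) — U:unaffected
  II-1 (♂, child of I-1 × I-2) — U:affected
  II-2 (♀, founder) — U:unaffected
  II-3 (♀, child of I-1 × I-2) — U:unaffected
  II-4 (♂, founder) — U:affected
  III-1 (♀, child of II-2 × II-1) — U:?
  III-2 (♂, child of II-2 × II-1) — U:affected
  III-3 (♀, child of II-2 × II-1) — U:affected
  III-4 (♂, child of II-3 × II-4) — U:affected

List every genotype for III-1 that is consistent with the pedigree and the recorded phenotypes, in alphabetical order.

U/I-1 aff ·: X^uX^u
U/I-2 un ·: X^UY
U/II-1 aff I-1×I-2: X^uY
U/II-2 un ·: X^UX^u
U/II-3 un I-1×I-2: X^UX^u
U/II-4 aff ·: X^uY
U/III-1 ? II-2×II-1: X^UX^u|X^uX^u
U/III-2 aff II-2×II-1: X^uY
U/III-3 aff II-2×II-1: X^uX^u
U/III-4 aff II-3×II-4: X^uY
⇒ U over [I-1,I-2,II-1,II-2,II-3,II-4,III-1,III-2,III-3,III-4]: 2 consistent

III-1 ∈ {X^UX^u, X^uX^u}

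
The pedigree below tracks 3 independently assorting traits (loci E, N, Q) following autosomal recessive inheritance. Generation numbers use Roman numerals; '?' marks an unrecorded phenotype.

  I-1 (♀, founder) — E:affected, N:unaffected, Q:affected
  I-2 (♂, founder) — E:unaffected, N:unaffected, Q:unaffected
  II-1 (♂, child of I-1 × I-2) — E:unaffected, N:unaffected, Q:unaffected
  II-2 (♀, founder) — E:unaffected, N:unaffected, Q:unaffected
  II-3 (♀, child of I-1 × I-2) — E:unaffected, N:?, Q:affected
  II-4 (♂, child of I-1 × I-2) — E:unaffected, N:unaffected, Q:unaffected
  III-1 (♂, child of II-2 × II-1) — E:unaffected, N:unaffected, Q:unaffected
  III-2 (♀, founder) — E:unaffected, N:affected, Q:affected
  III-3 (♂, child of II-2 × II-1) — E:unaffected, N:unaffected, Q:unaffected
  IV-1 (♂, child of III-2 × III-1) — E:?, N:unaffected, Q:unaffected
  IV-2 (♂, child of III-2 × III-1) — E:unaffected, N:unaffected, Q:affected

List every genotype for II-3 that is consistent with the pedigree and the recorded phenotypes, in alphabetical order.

II-3 ∈ {Ee NN qq, Ee Nn qq, Ee nn qq}

E/I-1 aff ·: ee
E/I-2 un ·: EE|Ee
E/II-1 un I-1×I-2: Ee
E/II-2 un ·: EE|Ee
E/II-3 un I-1×I-2: Ee
E/II-4 un I-1×I-2: Ee
E/III-1 un II-2×II-1: EE|Ee
E/III-2 un ·: EE|Ee
E/III-3 un II-2×II-1: EE|Ee
E/IV-1 ? III-2×III-1: EE|Ee|ee
E/IV-2 un III-2×III-1: EE|Ee
⇒ E over [I-1,I-2,II-1,II-2,II-3,II-4,III-1,III-2,III-3,IV-1,IV-2]: 120 consistent
N/I-1 un ·: NN|Nn
N/I-2 un ·: NN|Nn
N/II-1 un I-1×I-2: NN|Nn
N/II-2 un ·: NN|Nn
N/II-3 ? I-1×I-2: NN|Nn|nn
N/II-4 un I-1×I-2: NN|Nn
N/III-1 un II-2×II-1: NN|Nn
N/III-2 aff ·: nn
N/III-3 un II-2×II-1: NN|Nn
N/IV-1 un III-2×III-1: Nn
N/IV-2 un III-2×III-1: Nn
⇒ N over [I-1,I-2,II-1,II-2,II-3,II-4,III-1,III-2,III-3,IV-1,IV-2]: 187 consistent
Q/I-1 aff ·: qq
Q/I-2 un ·: Qq
Q/II-1 un I-1×I-2: Qq
Q/II-2 un ·: QQ|Qq
Q/II-3 aff I-1×I-2: qq
Q/II-4 un I-1×I-2: Qq
Q/III-1 un II-2×II-1: Qq
Q/III-2 aff ·: qq
Q/III-3 un II-2×II-1: QQ|Qq
Q/IV-1 un III-2×III-1: Qq
Q/IV-2 aff III-2×III-1: qq
⇒ Q over [I-1,I-2,II-1,II-2,II-3,II-4,III-1,III-2,III-3,IV-1,IV-2]: 4 consistent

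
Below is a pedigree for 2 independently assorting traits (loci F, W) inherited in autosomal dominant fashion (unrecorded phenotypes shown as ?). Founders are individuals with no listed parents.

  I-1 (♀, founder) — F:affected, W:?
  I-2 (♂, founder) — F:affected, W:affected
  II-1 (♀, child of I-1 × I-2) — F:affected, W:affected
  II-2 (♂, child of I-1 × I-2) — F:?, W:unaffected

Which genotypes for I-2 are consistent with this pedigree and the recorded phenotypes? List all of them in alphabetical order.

F/I-1 aff ·: Ff|FF
F/I-2 aff ·: Ff|FF
F/II-1 aff I-1×I-2: Ff|FF
F/II-2 ? I-1×I-2: ff|Ff|FF
⇒ F over [I-1,I-2,II-1,II-2]: 15 consistent
W/I-1 ? ·: ww|Ww
W/I-2 aff ·: Ww
W/II-1 aff I-1×I-2: Ww|WW
W/II-2 un I-1×I-2: ww
⇒ W over [I-1,I-2,II-1,II-2]: 3 consistent

I-2 ∈ {FF Ww, Ff Ww}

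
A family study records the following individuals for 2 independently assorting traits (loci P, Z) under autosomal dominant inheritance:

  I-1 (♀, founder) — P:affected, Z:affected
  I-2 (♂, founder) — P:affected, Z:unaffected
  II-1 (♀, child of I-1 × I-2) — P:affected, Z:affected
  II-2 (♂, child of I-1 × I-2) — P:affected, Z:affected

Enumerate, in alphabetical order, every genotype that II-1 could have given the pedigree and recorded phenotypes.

P/I-1 aff ·: Pp|PP
P/I-2 aff ·: Pp|PP
P/II-1 aff I-1×I-2: Pp|PP
P/II-2 aff I-1×I-2: Pp|PP
⇒ P over [I-1,I-2,II-1,II-2]: 13 consistent
Z/I-1 aff ·: Zz|ZZ
Z/I-2 un ·: zz
Z/II-1 aff I-1×I-2: Zz
Z/II-2 aff I-1×I-2: Zz
⇒ Z over [I-1,I-2,II-1,II-2]: 2 consistent

II-1 ∈ {PP Zz, Pp Zz}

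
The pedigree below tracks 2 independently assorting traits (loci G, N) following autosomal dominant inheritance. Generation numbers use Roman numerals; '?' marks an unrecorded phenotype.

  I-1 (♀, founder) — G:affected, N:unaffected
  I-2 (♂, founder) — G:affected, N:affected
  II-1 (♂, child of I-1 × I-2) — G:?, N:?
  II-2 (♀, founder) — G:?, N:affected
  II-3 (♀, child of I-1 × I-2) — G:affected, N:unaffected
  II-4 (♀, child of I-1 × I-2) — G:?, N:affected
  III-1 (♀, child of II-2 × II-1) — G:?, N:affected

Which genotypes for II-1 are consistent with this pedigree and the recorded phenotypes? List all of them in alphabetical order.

II-1 ∈ {GG Nn, GG nn, Gg Nn, Gg nn, gg Nn, gg nn}

G/I-1 aff ·: Gg|GG
G/I-2 aff ·: Gg|GG
G/II-1 ? I-1×I-2: gg|Gg|GG
G/II-2 ? ·: gg|Gg|GG
G/II-3 aff I-1×I-2: Gg|GG
G/II-4 ? I-1×I-2: gg|Gg|GG
G/III-1 ? II-2×II-1: gg|Gg|GG
⇒ G over [I-1,I-2,II-1,II-2,II-3,II-4,III-1]: 182 consistent
N/I-1 un ·: nn
N/I-2 aff ·: Nn
N/II-1 ? I-1×I-2: nn|Nn
N/II-2 aff ·: Nn|NN
N/II-3 un I-1×I-2: nn
N/II-4 aff I-1×I-2: Nn
N/III-1 aff II-2×II-1: Nn|NN
⇒ N over [I-1,I-2,II-1,II-2,II-3,II-4,III-1]: 6 consistent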